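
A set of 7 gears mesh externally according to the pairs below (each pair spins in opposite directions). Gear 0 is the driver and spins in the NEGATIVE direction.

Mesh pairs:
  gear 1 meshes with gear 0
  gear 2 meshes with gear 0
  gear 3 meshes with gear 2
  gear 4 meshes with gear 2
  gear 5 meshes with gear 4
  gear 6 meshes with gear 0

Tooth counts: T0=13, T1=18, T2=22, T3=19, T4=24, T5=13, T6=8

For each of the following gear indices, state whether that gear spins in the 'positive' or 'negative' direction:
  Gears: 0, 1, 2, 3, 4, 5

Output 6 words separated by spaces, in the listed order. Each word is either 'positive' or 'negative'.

Gear 0 (driver): negative (depth 0)
  gear 1: meshes with gear 0 -> depth 1 -> positive (opposite of gear 0)
  gear 2: meshes with gear 0 -> depth 1 -> positive (opposite of gear 0)
  gear 3: meshes with gear 2 -> depth 2 -> negative (opposite of gear 2)
  gear 4: meshes with gear 2 -> depth 2 -> negative (opposite of gear 2)
  gear 5: meshes with gear 4 -> depth 3 -> positive (opposite of gear 4)
  gear 6: meshes with gear 0 -> depth 1 -> positive (opposite of gear 0)
Queried indices 0, 1, 2, 3, 4, 5 -> negative, positive, positive, negative, negative, positive

Answer: negative positive positive negative negative positive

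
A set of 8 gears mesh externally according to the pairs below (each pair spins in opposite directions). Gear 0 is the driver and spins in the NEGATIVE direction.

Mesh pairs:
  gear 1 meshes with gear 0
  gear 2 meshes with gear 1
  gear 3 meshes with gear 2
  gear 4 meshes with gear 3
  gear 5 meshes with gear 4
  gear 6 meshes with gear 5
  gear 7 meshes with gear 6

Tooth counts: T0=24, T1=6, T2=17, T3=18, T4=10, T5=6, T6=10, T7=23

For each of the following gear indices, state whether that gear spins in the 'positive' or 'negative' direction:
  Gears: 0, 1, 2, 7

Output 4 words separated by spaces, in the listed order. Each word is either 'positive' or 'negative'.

Answer: negative positive negative positive

Derivation:
Gear 0 (driver): negative (depth 0)
  gear 1: meshes with gear 0 -> depth 1 -> positive (opposite of gear 0)
  gear 2: meshes with gear 1 -> depth 2 -> negative (opposite of gear 1)
  gear 3: meshes with gear 2 -> depth 3 -> positive (opposite of gear 2)
  gear 4: meshes with gear 3 -> depth 4 -> negative (opposite of gear 3)
  gear 5: meshes with gear 4 -> depth 5 -> positive (opposite of gear 4)
  gear 6: meshes with gear 5 -> depth 6 -> negative (opposite of gear 5)
  gear 7: meshes with gear 6 -> depth 7 -> positive (opposite of gear 6)
Queried indices 0, 1, 2, 7 -> negative, positive, negative, positive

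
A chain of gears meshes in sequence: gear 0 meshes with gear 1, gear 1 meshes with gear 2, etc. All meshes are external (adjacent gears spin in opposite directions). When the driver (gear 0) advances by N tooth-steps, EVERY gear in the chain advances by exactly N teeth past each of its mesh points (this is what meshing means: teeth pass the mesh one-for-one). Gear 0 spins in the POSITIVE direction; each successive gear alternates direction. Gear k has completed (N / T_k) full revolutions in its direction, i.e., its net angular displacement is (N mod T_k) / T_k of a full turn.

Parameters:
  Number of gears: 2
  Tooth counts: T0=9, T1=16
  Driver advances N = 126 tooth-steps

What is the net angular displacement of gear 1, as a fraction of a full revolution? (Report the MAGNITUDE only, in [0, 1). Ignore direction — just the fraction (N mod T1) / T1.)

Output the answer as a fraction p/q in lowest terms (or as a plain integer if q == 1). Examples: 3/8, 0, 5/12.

Chain of 2 gears, tooth counts: [9, 16]
  gear 0: T0=9, direction=positive, advance = 126 mod 9 = 0 teeth = 0/9 turn
  gear 1: T1=16, direction=negative, advance = 126 mod 16 = 14 teeth = 14/16 turn
Gear 1: 126 mod 16 = 14
Fraction = 14 / 16 = 7/8 (gcd(14,16)=2) = 7/8

Answer: 7/8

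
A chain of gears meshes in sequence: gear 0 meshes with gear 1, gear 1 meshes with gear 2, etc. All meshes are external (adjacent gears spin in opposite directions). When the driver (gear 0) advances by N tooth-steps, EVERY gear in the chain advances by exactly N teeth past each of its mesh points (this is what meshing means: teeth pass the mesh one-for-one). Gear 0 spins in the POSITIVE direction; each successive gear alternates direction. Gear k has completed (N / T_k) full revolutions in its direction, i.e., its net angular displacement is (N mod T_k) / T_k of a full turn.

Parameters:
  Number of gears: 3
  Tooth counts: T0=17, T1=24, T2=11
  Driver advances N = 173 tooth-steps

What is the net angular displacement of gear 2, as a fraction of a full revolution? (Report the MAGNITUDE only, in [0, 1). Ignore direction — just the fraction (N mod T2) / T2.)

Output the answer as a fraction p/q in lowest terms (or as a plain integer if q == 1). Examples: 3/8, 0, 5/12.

Chain of 3 gears, tooth counts: [17, 24, 11]
  gear 0: T0=17, direction=positive, advance = 173 mod 17 = 3 teeth = 3/17 turn
  gear 1: T1=24, direction=negative, advance = 173 mod 24 = 5 teeth = 5/24 turn
  gear 2: T2=11, direction=positive, advance = 173 mod 11 = 8 teeth = 8/11 turn
Gear 2: 173 mod 11 = 8
Fraction = 8 / 11 = 8/11 (gcd(8,11)=1) = 8/11

Answer: 8/11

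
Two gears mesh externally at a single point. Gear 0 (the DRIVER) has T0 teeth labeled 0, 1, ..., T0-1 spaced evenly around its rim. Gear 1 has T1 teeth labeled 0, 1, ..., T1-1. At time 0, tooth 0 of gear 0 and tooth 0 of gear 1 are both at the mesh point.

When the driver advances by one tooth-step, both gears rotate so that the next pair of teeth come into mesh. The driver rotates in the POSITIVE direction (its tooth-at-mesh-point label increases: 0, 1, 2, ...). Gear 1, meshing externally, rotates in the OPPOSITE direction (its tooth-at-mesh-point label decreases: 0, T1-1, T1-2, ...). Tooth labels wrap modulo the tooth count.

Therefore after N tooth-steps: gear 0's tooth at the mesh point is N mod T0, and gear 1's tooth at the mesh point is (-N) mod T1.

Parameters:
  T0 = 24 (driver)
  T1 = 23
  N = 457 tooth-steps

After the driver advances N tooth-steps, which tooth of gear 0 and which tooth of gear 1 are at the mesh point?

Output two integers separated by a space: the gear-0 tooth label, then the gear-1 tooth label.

Answer: 1 3

Derivation:
Gear 0 (driver, T0=24): tooth at mesh = N mod T0
  457 = 19 * 24 + 1, so 457 mod 24 = 1
  gear 0 tooth = 1
Gear 1 (driven, T1=23): tooth at mesh = (-N) mod T1
  457 = 19 * 23 + 20, so 457 mod 23 = 20
  (-457) mod 23 = (-20) mod 23 = 23 - 20 = 3
Mesh after 457 steps: gear-0 tooth 1 meets gear-1 tooth 3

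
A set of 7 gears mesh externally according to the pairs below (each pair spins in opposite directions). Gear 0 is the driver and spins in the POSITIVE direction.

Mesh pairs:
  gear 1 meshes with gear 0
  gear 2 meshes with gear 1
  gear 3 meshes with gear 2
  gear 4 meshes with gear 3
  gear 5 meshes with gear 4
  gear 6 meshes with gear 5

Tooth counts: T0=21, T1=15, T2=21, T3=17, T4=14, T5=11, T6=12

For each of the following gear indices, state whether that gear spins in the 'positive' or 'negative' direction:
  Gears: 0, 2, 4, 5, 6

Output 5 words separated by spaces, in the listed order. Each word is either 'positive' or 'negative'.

Gear 0 (driver): positive (depth 0)
  gear 1: meshes with gear 0 -> depth 1 -> negative (opposite of gear 0)
  gear 2: meshes with gear 1 -> depth 2 -> positive (opposite of gear 1)
  gear 3: meshes with gear 2 -> depth 3 -> negative (opposite of gear 2)
  gear 4: meshes with gear 3 -> depth 4 -> positive (opposite of gear 3)
  gear 5: meshes with gear 4 -> depth 5 -> negative (opposite of gear 4)
  gear 6: meshes with gear 5 -> depth 6 -> positive (opposite of gear 5)
Queried indices 0, 2, 4, 5, 6 -> positive, positive, positive, negative, positive

Answer: positive positive positive negative positive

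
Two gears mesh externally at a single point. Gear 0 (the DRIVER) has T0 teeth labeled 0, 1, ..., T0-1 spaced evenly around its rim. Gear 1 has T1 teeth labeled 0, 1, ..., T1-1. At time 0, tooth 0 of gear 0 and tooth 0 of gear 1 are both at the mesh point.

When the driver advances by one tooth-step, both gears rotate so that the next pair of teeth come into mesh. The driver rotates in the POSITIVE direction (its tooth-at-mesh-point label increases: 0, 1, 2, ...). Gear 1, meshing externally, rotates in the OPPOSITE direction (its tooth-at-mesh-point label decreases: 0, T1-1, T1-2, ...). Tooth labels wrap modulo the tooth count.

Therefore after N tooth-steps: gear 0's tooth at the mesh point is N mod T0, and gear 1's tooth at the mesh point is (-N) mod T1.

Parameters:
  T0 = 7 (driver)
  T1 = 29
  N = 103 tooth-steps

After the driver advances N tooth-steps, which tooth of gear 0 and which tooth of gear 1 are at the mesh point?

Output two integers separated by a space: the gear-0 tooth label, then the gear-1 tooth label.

Answer: 5 13

Derivation:
Gear 0 (driver, T0=7): tooth at mesh = N mod T0
  103 = 14 * 7 + 5, so 103 mod 7 = 5
  gear 0 tooth = 5
Gear 1 (driven, T1=29): tooth at mesh = (-N) mod T1
  103 = 3 * 29 + 16, so 103 mod 29 = 16
  (-103) mod 29 = (-16) mod 29 = 29 - 16 = 13
Mesh after 103 steps: gear-0 tooth 5 meets gear-1 tooth 13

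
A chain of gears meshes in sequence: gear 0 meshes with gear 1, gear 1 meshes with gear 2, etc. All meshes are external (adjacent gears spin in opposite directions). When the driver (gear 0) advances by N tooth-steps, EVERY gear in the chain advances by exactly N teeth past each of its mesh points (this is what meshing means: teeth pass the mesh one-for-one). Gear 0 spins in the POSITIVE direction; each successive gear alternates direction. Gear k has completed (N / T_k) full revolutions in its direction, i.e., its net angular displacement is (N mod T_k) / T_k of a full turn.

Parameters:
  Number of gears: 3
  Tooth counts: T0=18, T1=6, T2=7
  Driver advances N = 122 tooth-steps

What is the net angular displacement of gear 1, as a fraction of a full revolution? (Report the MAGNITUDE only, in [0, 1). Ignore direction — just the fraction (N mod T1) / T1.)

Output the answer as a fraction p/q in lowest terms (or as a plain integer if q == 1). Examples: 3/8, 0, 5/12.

Answer: 1/3

Derivation:
Chain of 3 gears, tooth counts: [18, 6, 7]
  gear 0: T0=18, direction=positive, advance = 122 mod 18 = 14 teeth = 14/18 turn
  gear 1: T1=6, direction=negative, advance = 122 mod 6 = 2 teeth = 2/6 turn
  gear 2: T2=7, direction=positive, advance = 122 mod 7 = 3 teeth = 3/7 turn
Gear 1: 122 mod 6 = 2
Fraction = 2 / 6 = 1/3 (gcd(2,6)=2) = 1/3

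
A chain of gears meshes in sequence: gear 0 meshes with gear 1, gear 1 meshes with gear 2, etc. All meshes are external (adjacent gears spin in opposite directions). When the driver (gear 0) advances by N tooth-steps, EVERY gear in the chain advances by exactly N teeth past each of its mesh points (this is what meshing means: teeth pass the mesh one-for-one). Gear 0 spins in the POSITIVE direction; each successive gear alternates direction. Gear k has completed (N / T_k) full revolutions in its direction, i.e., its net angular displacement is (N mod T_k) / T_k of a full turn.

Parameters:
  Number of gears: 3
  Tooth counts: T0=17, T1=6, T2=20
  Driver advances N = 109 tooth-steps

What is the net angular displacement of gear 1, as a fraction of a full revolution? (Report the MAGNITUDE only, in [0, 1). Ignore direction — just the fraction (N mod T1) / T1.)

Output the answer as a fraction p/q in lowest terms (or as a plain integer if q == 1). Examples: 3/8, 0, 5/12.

Answer: 1/6

Derivation:
Chain of 3 gears, tooth counts: [17, 6, 20]
  gear 0: T0=17, direction=positive, advance = 109 mod 17 = 7 teeth = 7/17 turn
  gear 1: T1=6, direction=negative, advance = 109 mod 6 = 1 teeth = 1/6 turn
  gear 2: T2=20, direction=positive, advance = 109 mod 20 = 9 teeth = 9/20 turn
Gear 1: 109 mod 6 = 1
Fraction = 1 / 6 = 1/6 (gcd(1,6)=1) = 1/6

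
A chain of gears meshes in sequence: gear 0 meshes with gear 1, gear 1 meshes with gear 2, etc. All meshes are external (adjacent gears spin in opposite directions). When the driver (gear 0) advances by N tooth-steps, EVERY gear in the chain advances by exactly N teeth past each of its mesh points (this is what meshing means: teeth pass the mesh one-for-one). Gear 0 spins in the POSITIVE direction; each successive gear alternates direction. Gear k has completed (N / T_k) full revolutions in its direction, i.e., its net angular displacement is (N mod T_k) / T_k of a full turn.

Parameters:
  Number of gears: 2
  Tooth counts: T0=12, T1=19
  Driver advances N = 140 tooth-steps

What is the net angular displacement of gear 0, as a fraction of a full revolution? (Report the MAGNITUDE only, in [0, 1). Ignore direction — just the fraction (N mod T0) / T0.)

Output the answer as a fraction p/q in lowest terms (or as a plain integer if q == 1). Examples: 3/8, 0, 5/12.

Chain of 2 gears, tooth counts: [12, 19]
  gear 0: T0=12, direction=positive, advance = 140 mod 12 = 8 teeth = 8/12 turn
  gear 1: T1=19, direction=negative, advance = 140 mod 19 = 7 teeth = 7/19 turn
Gear 0: 140 mod 12 = 8
Fraction = 8 / 12 = 2/3 (gcd(8,12)=4) = 2/3

Answer: 2/3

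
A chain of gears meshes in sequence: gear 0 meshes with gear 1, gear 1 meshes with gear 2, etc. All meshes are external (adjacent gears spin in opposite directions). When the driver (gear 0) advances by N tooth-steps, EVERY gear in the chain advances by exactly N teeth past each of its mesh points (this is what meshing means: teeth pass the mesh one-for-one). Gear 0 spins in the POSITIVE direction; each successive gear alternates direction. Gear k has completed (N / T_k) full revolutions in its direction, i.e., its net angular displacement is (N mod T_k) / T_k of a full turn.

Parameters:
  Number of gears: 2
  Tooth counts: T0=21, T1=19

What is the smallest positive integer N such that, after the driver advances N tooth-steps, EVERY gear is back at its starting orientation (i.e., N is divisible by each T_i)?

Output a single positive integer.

Gear k returns to start when N is a multiple of T_k.
All gears at start simultaneously when N is a common multiple of [21, 19]; the smallest such N is lcm(21, 19).
Start: lcm = T0 = 21
Fold in T1=19: gcd(21, 19) = 1; lcm(21, 19) = 21 * 19 / 1 = 399 / 1 = 399
Full cycle length = 399

Answer: 399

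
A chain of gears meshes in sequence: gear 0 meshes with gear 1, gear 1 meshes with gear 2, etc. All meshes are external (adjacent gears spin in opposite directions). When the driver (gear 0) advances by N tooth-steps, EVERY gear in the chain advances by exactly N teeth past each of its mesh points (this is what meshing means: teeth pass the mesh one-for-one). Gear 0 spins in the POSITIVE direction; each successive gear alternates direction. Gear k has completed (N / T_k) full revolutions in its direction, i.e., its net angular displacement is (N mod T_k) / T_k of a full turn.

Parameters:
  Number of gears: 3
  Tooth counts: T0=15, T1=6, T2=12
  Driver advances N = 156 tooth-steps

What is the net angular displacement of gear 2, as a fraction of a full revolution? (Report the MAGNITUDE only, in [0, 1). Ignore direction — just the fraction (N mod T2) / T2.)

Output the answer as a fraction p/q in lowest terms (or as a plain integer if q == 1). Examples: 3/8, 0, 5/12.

Chain of 3 gears, tooth counts: [15, 6, 12]
  gear 0: T0=15, direction=positive, advance = 156 mod 15 = 6 teeth = 6/15 turn
  gear 1: T1=6, direction=negative, advance = 156 mod 6 = 0 teeth = 0/6 turn
  gear 2: T2=12, direction=positive, advance = 156 mod 12 = 0 teeth = 0/12 turn
Gear 2: 156 mod 12 = 0
Fraction = 0 / 12 = 0/1 (gcd(0,12)=12) = 0

Answer: 0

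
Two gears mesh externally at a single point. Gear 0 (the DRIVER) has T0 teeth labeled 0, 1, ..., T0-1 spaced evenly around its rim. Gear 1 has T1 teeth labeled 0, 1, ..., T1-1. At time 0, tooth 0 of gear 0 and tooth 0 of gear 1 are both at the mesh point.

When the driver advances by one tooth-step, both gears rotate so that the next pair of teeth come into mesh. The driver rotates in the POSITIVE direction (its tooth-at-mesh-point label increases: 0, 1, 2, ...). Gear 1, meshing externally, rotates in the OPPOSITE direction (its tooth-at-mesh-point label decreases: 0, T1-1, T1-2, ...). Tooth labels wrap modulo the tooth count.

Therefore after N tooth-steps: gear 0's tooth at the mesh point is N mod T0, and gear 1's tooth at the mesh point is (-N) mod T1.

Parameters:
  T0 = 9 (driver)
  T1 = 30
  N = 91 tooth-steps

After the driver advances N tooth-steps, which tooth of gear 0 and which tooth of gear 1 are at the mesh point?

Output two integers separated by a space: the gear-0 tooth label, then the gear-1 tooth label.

Answer: 1 29

Derivation:
Gear 0 (driver, T0=9): tooth at mesh = N mod T0
  91 = 10 * 9 + 1, so 91 mod 9 = 1
  gear 0 tooth = 1
Gear 1 (driven, T1=30): tooth at mesh = (-N) mod T1
  91 = 3 * 30 + 1, so 91 mod 30 = 1
  (-91) mod 30 = (-1) mod 30 = 30 - 1 = 29
Mesh after 91 steps: gear-0 tooth 1 meets gear-1 tooth 29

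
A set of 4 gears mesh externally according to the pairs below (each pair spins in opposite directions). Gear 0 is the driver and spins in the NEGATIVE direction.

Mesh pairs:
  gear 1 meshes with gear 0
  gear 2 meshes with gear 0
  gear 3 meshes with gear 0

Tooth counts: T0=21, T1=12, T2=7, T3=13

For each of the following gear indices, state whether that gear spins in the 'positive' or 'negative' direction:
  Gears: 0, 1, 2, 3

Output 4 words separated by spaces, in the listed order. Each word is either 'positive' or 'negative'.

Gear 0 (driver): negative (depth 0)
  gear 1: meshes with gear 0 -> depth 1 -> positive (opposite of gear 0)
  gear 2: meshes with gear 0 -> depth 1 -> positive (opposite of gear 0)
  gear 3: meshes with gear 0 -> depth 1 -> positive (opposite of gear 0)
Queried indices 0, 1, 2, 3 -> negative, positive, positive, positive

Answer: negative positive positive positive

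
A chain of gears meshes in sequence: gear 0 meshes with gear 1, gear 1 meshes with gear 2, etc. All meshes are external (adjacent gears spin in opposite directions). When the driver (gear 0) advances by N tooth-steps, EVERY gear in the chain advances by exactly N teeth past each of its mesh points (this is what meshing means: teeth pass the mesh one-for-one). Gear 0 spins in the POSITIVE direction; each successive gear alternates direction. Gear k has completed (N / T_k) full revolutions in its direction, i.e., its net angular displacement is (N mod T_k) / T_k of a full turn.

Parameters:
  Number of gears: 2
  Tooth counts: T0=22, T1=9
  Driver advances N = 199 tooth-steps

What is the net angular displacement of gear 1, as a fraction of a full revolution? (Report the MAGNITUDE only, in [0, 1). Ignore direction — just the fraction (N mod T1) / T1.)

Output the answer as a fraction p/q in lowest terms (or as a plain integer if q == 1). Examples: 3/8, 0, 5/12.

Chain of 2 gears, tooth counts: [22, 9]
  gear 0: T0=22, direction=positive, advance = 199 mod 22 = 1 teeth = 1/22 turn
  gear 1: T1=9, direction=negative, advance = 199 mod 9 = 1 teeth = 1/9 turn
Gear 1: 199 mod 9 = 1
Fraction = 1 / 9 = 1/9 (gcd(1,9)=1) = 1/9

Answer: 1/9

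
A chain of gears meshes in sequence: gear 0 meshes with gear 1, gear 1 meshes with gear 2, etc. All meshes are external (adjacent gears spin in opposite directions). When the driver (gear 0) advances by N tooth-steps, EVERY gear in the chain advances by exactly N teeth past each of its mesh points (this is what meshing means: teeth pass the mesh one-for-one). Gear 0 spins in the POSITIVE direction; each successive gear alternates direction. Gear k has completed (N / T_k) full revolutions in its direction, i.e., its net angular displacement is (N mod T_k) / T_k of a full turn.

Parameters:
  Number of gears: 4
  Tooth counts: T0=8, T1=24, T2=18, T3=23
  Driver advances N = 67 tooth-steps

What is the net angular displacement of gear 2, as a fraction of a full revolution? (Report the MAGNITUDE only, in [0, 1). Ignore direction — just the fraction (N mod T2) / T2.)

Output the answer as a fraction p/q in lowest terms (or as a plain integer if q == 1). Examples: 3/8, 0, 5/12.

Chain of 4 gears, tooth counts: [8, 24, 18, 23]
  gear 0: T0=8, direction=positive, advance = 67 mod 8 = 3 teeth = 3/8 turn
  gear 1: T1=24, direction=negative, advance = 67 mod 24 = 19 teeth = 19/24 turn
  gear 2: T2=18, direction=positive, advance = 67 mod 18 = 13 teeth = 13/18 turn
  gear 3: T3=23, direction=negative, advance = 67 mod 23 = 21 teeth = 21/23 turn
Gear 2: 67 mod 18 = 13
Fraction = 13 / 18 = 13/18 (gcd(13,18)=1) = 13/18

Answer: 13/18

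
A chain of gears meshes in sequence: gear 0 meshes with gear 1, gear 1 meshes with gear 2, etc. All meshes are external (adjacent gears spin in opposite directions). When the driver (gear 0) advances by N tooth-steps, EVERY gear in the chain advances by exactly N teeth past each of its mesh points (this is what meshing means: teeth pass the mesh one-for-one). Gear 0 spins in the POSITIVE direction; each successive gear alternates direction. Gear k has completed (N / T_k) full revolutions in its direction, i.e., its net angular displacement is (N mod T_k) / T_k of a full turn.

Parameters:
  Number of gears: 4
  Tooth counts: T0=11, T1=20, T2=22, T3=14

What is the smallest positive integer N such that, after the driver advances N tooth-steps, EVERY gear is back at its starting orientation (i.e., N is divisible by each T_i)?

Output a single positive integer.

Gear k returns to start when N is a multiple of T_k.
All gears at start simultaneously when N is a common multiple of [11, 20, 22, 14]; the smallest such N is lcm(11, 20, 22, 14).
Start: lcm = T0 = 11
Fold in T1=20: gcd(11, 20) = 1; lcm(11, 20) = 11 * 20 / 1 = 220 / 1 = 220
Fold in T2=22: gcd(220, 22) = 22; lcm(220, 22) = 220 * 22 / 22 = 4840 / 22 = 220
Fold in T3=14: gcd(220, 14) = 2; lcm(220, 14) = 220 * 14 / 2 = 3080 / 2 = 1540
Full cycle length = 1540

Answer: 1540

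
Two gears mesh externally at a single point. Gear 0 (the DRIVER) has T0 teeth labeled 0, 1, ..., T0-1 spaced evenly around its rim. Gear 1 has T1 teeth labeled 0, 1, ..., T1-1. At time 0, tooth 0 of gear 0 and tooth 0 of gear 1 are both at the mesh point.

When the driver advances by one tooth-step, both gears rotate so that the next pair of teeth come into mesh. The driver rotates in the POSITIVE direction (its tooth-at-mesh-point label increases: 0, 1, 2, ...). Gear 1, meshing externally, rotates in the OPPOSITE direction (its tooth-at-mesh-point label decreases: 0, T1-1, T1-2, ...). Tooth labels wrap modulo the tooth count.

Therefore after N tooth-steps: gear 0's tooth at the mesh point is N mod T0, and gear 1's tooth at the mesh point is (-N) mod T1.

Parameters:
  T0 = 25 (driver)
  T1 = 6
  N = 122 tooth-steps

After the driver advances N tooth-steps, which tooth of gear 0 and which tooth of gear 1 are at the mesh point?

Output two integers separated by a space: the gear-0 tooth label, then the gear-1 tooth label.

Gear 0 (driver, T0=25): tooth at mesh = N mod T0
  122 = 4 * 25 + 22, so 122 mod 25 = 22
  gear 0 tooth = 22
Gear 1 (driven, T1=6): tooth at mesh = (-N) mod T1
  122 = 20 * 6 + 2, so 122 mod 6 = 2
  (-122) mod 6 = (-2) mod 6 = 6 - 2 = 4
Mesh after 122 steps: gear-0 tooth 22 meets gear-1 tooth 4

Answer: 22 4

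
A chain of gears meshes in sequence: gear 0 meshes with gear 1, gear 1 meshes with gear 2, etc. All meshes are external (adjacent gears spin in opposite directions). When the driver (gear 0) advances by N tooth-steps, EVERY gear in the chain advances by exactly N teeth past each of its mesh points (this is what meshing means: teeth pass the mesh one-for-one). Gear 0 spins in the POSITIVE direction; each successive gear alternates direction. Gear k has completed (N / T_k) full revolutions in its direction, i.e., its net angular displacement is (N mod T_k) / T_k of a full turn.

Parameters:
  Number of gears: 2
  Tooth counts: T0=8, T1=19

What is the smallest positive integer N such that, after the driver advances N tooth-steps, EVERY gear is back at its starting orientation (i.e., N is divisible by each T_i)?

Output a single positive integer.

Gear k returns to start when N is a multiple of T_k.
All gears at start simultaneously when N is a common multiple of [8, 19]; the smallest such N is lcm(8, 19).
Start: lcm = T0 = 8
Fold in T1=19: gcd(8, 19) = 1; lcm(8, 19) = 8 * 19 / 1 = 152 / 1 = 152
Full cycle length = 152

Answer: 152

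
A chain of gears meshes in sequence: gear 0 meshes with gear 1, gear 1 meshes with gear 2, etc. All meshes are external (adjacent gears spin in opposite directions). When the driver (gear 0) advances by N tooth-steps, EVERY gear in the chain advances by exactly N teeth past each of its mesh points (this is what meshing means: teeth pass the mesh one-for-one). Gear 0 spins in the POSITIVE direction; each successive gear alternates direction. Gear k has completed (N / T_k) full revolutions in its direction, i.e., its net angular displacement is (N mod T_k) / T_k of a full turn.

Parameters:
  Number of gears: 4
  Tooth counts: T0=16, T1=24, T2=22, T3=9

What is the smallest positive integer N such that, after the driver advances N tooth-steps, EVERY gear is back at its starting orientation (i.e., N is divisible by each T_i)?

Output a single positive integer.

Gear k returns to start when N is a multiple of T_k.
All gears at start simultaneously when N is a common multiple of [16, 24, 22, 9]; the smallest such N is lcm(16, 24, 22, 9).
Start: lcm = T0 = 16
Fold in T1=24: gcd(16, 24) = 8; lcm(16, 24) = 16 * 24 / 8 = 384 / 8 = 48
Fold in T2=22: gcd(48, 22) = 2; lcm(48, 22) = 48 * 22 / 2 = 1056 / 2 = 528
Fold in T3=9: gcd(528, 9) = 3; lcm(528, 9) = 528 * 9 / 3 = 4752 / 3 = 1584
Full cycle length = 1584

Answer: 1584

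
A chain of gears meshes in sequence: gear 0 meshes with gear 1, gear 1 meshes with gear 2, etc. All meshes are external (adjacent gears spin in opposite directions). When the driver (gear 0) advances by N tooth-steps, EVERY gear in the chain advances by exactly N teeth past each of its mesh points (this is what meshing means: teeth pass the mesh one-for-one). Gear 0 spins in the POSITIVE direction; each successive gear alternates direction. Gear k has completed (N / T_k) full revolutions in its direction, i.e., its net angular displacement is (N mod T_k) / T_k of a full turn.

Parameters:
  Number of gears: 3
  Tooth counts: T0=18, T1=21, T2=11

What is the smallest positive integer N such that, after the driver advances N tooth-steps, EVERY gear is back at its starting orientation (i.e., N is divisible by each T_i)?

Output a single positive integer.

Answer: 1386

Derivation:
Gear k returns to start when N is a multiple of T_k.
All gears at start simultaneously when N is a common multiple of [18, 21, 11]; the smallest such N is lcm(18, 21, 11).
Start: lcm = T0 = 18
Fold in T1=21: gcd(18, 21) = 3; lcm(18, 21) = 18 * 21 / 3 = 378 / 3 = 126
Fold in T2=11: gcd(126, 11) = 1; lcm(126, 11) = 126 * 11 / 1 = 1386 / 1 = 1386
Full cycle length = 1386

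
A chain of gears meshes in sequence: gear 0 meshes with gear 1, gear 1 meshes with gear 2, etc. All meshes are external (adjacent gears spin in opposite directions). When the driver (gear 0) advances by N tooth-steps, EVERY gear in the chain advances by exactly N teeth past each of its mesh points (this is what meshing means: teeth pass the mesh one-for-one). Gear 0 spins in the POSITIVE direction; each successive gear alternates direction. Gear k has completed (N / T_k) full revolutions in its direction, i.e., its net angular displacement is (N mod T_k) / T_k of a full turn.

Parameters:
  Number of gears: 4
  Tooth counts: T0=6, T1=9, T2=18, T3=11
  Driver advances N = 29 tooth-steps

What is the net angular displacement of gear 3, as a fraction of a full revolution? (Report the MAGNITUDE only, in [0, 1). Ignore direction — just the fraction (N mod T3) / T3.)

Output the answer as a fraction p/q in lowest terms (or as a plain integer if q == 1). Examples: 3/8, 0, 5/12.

Answer: 7/11

Derivation:
Chain of 4 gears, tooth counts: [6, 9, 18, 11]
  gear 0: T0=6, direction=positive, advance = 29 mod 6 = 5 teeth = 5/6 turn
  gear 1: T1=9, direction=negative, advance = 29 mod 9 = 2 teeth = 2/9 turn
  gear 2: T2=18, direction=positive, advance = 29 mod 18 = 11 teeth = 11/18 turn
  gear 3: T3=11, direction=negative, advance = 29 mod 11 = 7 teeth = 7/11 turn
Gear 3: 29 mod 11 = 7
Fraction = 7 / 11 = 7/11 (gcd(7,11)=1) = 7/11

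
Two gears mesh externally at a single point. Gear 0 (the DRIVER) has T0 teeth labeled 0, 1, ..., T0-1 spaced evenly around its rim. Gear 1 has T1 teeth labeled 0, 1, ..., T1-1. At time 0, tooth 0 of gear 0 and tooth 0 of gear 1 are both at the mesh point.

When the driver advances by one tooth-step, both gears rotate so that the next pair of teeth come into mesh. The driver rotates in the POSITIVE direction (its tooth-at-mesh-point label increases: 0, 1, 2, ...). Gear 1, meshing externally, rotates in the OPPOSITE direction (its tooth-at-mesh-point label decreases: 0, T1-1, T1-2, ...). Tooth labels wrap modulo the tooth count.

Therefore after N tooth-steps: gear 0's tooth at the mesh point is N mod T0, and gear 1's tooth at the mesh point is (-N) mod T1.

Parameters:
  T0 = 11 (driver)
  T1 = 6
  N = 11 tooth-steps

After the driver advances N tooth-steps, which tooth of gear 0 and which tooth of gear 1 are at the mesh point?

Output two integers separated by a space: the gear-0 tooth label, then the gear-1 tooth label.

Answer: 0 1

Derivation:
Gear 0 (driver, T0=11): tooth at mesh = N mod T0
  11 = 1 * 11 + 0, so 11 mod 11 = 0
  gear 0 tooth = 0
Gear 1 (driven, T1=6): tooth at mesh = (-N) mod T1
  11 = 1 * 6 + 5, so 11 mod 6 = 5
  (-11) mod 6 = (-5) mod 6 = 6 - 5 = 1
Mesh after 11 steps: gear-0 tooth 0 meets gear-1 tooth 1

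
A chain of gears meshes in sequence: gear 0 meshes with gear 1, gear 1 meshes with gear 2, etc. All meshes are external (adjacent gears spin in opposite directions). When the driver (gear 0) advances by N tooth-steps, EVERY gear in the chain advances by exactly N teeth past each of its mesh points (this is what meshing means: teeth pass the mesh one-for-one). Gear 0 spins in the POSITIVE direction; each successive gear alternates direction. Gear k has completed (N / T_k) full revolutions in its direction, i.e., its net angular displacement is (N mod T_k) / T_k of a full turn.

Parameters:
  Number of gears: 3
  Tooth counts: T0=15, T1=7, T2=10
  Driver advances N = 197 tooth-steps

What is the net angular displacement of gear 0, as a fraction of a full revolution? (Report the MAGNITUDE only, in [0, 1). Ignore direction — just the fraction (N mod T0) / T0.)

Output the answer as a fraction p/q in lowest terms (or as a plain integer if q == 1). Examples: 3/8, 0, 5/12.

Chain of 3 gears, tooth counts: [15, 7, 10]
  gear 0: T0=15, direction=positive, advance = 197 mod 15 = 2 teeth = 2/15 turn
  gear 1: T1=7, direction=negative, advance = 197 mod 7 = 1 teeth = 1/7 turn
  gear 2: T2=10, direction=positive, advance = 197 mod 10 = 7 teeth = 7/10 turn
Gear 0: 197 mod 15 = 2
Fraction = 2 / 15 = 2/15 (gcd(2,15)=1) = 2/15

Answer: 2/15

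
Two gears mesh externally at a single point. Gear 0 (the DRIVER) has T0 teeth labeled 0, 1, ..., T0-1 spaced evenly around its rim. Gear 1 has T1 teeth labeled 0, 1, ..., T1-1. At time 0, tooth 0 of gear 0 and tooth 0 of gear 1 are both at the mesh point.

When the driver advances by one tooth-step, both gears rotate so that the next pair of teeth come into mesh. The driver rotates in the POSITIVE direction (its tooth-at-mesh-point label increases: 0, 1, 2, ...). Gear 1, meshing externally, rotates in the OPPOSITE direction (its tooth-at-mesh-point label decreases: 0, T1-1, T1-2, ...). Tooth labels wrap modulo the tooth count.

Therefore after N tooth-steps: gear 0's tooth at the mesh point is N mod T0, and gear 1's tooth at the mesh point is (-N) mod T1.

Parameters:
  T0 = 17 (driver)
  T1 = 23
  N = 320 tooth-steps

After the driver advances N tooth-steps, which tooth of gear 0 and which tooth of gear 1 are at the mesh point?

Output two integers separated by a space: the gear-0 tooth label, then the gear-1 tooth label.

Answer: 14 2

Derivation:
Gear 0 (driver, T0=17): tooth at mesh = N mod T0
  320 = 18 * 17 + 14, so 320 mod 17 = 14
  gear 0 tooth = 14
Gear 1 (driven, T1=23): tooth at mesh = (-N) mod T1
  320 = 13 * 23 + 21, so 320 mod 23 = 21
  (-320) mod 23 = (-21) mod 23 = 23 - 21 = 2
Mesh after 320 steps: gear-0 tooth 14 meets gear-1 tooth 2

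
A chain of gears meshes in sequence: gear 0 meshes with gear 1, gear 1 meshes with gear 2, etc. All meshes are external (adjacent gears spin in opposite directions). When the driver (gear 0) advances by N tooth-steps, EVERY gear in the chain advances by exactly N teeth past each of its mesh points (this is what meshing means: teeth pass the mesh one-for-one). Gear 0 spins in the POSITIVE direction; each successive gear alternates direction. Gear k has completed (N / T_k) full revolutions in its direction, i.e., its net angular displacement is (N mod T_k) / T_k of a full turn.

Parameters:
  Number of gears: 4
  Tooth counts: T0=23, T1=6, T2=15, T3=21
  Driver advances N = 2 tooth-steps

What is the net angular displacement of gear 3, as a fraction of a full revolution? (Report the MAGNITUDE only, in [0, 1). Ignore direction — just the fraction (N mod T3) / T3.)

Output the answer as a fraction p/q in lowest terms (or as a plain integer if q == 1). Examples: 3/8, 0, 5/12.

Answer: 2/21

Derivation:
Chain of 4 gears, tooth counts: [23, 6, 15, 21]
  gear 0: T0=23, direction=positive, advance = 2 mod 23 = 2 teeth = 2/23 turn
  gear 1: T1=6, direction=negative, advance = 2 mod 6 = 2 teeth = 2/6 turn
  gear 2: T2=15, direction=positive, advance = 2 mod 15 = 2 teeth = 2/15 turn
  gear 3: T3=21, direction=negative, advance = 2 mod 21 = 2 teeth = 2/21 turn
Gear 3: 2 mod 21 = 2
Fraction = 2 / 21 = 2/21 (gcd(2,21)=1) = 2/21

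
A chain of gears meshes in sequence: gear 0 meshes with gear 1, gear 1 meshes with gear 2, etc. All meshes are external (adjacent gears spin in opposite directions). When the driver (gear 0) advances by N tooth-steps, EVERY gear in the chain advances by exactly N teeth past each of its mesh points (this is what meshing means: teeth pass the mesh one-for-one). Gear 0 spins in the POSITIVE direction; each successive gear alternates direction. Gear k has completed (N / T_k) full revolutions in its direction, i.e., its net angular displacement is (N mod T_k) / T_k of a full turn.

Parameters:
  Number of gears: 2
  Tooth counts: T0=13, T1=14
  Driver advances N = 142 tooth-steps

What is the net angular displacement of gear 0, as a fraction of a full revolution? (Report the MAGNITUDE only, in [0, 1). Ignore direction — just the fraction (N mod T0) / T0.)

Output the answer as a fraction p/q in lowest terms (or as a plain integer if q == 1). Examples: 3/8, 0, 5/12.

Answer: 12/13

Derivation:
Chain of 2 gears, tooth counts: [13, 14]
  gear 0: T0=13, direction=positive, advance = 142 mod 13 = 12 teeth = 12/13 turn
  gear 1: T1=14, direction=negative, advance = 142 mod 14 = 2 teeth = 2/14 turn
Gear 0: 142 mod 13 = 12
Fraction = 12 / 13 = 12/13 (gcd(12,13)=1) = 12/13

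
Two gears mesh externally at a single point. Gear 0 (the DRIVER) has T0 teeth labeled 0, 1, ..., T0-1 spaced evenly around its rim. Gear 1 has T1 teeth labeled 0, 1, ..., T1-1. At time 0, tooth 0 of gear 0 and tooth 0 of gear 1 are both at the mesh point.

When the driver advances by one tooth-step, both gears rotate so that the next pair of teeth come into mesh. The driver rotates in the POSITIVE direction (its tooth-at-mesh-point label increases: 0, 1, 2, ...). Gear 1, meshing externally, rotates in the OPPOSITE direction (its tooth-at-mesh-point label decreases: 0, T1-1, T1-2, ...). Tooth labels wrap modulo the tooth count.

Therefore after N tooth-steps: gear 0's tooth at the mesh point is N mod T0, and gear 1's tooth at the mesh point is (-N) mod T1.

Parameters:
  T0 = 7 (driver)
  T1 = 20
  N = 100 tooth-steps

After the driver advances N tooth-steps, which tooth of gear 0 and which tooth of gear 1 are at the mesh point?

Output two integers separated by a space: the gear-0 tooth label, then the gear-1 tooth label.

Gear 0 (driver, T0=7): tooth at mesh = N mod T0
  100 = 14 * 7 + 2, so 100 mod 7 = 2
  gear 0 tooth = 2
Gear 1 (driven, T1=20): tooth at mesh = (-N) mod T1
  100 = 5 * 20 + 0, so 100 mod 20 = 0
  (-100) mod 20 = 0
Mesh after 100 steps: gear-0 tooth 2 meets gear-1 tooth 0

Answer: 2 0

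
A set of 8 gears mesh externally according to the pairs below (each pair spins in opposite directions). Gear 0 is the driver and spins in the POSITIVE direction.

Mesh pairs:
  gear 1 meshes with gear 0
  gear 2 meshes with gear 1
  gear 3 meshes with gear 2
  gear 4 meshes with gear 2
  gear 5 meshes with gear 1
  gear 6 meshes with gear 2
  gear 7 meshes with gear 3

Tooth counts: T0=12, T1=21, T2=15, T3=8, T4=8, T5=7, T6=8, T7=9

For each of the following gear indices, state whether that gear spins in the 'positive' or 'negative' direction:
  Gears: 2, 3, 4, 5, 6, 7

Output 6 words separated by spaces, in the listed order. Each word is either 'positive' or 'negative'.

Answer: positive negative negative positive negative positive

Derivation:
Gear 0 (driver): positive (depth 0)
  gear 1: meshes with gear 0 -> depth 1 -> negative (opposite of gear 0)
  gear 2: meshes with gear 1 -> depth 2 -> positive (opposite of gear 1)
  gear 3: meshes with gear 2 -> depth 3 -> negative (opposite of gear 2)
  gear 4: meshes with gear 2 -> depth 3 -> negative (opposite of gear 2)
  gear 5: meshes with gear 1 -> depth 2 -> positive (opposite of gear 1)
  gear 6: meshes with gear 2 -> depth 3 -> negative (opposite of gear 2)
  gear 7: meshes with gear 3 -> depth 4 -> positive (opposite of gear 3)
Queried indices 2, 3, 4, 5, 6, 7 -> positive, negative, negative, positive, negative, positive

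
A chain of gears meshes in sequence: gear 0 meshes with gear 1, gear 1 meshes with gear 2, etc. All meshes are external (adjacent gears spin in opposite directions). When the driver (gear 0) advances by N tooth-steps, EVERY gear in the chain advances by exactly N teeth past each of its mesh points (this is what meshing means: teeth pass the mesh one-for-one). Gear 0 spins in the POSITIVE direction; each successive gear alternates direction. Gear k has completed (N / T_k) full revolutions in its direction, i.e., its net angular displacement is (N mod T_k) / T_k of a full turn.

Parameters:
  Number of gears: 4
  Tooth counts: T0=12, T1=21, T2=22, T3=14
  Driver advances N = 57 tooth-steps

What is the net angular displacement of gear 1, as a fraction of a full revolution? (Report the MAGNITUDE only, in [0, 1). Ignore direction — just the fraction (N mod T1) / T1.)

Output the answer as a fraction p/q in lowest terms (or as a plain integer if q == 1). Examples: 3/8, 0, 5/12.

Chain of 4 gears, tooth counts: [12, 21, 22, 14]
  gear 0: T0=12, direction=positive, advance = 57 mod 12 = 9 teeth = 9/12 turn
  gear 1: T1=21, direction=negative, advance = 57 mod 21 = 15 teeth = 15/21 turn
  gear 2: T2=22, direction=positive, advance = 57 mod 22 = 13 teeth = 13/22 turn
  gear 3: T3=14, direction=negative, advance = 57 mod 14 = 1 teeth = 1/14 turn
Gear 1: 57 mod 21 = 15
Fraction = 15 / 21 = 5/7 (gcd(15,21)=3) = 5/7

Answer: 5/7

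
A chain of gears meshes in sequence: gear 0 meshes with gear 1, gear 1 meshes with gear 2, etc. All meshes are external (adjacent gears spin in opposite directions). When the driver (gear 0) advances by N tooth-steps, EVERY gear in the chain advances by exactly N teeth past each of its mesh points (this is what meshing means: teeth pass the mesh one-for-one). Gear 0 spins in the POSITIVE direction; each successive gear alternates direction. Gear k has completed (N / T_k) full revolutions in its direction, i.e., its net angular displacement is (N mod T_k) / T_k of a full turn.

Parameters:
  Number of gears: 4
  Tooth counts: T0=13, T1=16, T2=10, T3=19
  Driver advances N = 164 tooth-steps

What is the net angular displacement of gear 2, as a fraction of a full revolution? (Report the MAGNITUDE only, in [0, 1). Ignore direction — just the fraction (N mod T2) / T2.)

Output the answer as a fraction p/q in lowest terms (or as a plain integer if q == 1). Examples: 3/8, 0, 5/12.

Chain of 4 gears, tooth counts: [13, 16, 10, 19]
  gear 0: T0=13, direction=positive, advance = 164 mod 13 = 8 teeth = 8/13 turn
  gear 1: T1=16, direction=negative, advance = 164 mod 16 = 4 teeth = 4/16 turn
  gear 2: T2=10, direction=positive, advance = 164 mod 10 = 4 teeth = 4/10 turn
  gear 3: T3=19, direction=negative, advance = 164 mod 19 = 12 teeth = 12/19 turn
Gear 2: 164 mod 10 = 4
Fraction = 4 / 10 = 2/5 (gcd(4,10)=2) = 2/5

Answer: 2/5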